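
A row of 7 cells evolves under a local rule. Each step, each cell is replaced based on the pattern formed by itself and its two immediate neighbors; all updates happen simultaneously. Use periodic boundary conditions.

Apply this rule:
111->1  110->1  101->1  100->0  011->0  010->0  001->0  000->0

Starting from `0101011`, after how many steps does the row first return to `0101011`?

1010101
1101010
0110101
1011010
0101101
1010110
0101011

7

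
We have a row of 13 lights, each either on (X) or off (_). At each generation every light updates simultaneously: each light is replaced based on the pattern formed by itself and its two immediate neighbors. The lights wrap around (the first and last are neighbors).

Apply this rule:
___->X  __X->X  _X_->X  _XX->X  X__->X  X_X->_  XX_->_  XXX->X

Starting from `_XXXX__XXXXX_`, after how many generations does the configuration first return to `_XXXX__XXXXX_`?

26

generation 1: XXXX_XXXXXX_X
generation 2: XXX__XXXXX__X
generation 3: XX_XXXXXX_XXX
generation 4: X__XXXXX__XXX
generation 5: _XXXXXX_XXXXX
generation 6: _XXXXX__XXXX_
generation 7: XXXXX_XXXXX_X
generation 8: XXXX__XXXX__X
generation 9: XXX_XXXXX_XXX
generation 10: XX__XXXX__XXX
generation 11: X_XXXXX_XXXXX
generation 12: __XXXX__XXXXX
generation 13: XXXXX_XXXXXX_
generation 14: XXXX__XXXXX__
generation 15: XXX_XXXXXX_XX
generation 16: XX__XXXXX__XX
generation 17: X_XXXXXX_XXXX
generation 18: __XXXXX__XXXX
generation 19: XXXXXX_XXXXX_
generation 20: XXXXX__XXXX__
generation 21: XXXX_XXXXX_XX
generation 22: XXX__XXXX__XX
generation 23: XX_XXXXX_XXXX
generation 24: X__XXXX__XXXX
generation 25: _XXXXX_XXXXXX
generation 26: _XXXX__XXXXX_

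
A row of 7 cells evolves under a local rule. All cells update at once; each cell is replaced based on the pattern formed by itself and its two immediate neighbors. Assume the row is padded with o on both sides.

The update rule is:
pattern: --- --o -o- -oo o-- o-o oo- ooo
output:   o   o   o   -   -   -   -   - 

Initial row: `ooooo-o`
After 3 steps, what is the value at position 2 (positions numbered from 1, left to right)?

-

step 1: -------
step 2: -oooooo
step 3: -------
position 2 holds -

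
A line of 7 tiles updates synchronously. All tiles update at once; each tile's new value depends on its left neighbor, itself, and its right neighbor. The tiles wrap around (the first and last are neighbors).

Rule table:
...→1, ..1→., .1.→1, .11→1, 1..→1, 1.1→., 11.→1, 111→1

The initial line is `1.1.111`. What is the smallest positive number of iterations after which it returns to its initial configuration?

1.1.111

1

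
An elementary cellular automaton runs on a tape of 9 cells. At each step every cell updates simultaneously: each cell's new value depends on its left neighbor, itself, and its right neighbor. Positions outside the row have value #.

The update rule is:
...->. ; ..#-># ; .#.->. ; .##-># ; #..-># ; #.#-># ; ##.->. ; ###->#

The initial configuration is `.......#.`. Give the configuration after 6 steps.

.#.######

step 1: #.....#.#
step 2: .#...#.##
step 3: #.#.#.###
step 4: .#.#.####
step 5: #.#.#####
step 6: .#.######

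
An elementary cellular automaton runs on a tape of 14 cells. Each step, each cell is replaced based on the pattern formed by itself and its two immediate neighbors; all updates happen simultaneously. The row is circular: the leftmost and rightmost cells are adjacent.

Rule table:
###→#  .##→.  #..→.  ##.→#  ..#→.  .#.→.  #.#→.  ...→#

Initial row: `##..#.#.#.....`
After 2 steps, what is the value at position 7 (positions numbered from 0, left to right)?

.#........###.
...######..##.
position 7 holds #

#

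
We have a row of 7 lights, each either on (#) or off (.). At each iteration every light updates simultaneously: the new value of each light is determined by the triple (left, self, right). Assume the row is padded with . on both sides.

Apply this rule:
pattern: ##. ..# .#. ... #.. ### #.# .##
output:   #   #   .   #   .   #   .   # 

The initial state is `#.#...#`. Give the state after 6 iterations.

....##.
######.
######.  (fixed point — unchanged through iteration 6)

######.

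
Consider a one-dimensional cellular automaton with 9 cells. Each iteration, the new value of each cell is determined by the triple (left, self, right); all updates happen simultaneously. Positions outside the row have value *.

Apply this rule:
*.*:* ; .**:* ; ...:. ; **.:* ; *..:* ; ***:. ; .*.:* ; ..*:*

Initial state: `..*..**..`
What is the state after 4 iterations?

*********
.........
*.......*
**.....**

**.....**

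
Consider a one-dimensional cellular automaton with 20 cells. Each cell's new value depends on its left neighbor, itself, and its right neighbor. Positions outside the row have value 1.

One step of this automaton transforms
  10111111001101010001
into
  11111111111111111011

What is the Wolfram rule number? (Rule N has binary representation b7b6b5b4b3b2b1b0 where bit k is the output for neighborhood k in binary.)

position 3: 111 → 1  (bit 7 = 1)
position 0: 110 → 1  (bit 6 = 1)
position 1: 101 → 1  (bit 5 = 1)
position 8: 100 → 1  (bit 4 = 1)
position 2: 011 → 1  (bit 3 = 1)
position 13: 010 → 1  (bit 2 = 1)
position 9: 001 → 1  (bit 1 = 1)
position 17: 000 → 0  (bit 0 = 0)
bits b7..b0 = 11111110 = 254

254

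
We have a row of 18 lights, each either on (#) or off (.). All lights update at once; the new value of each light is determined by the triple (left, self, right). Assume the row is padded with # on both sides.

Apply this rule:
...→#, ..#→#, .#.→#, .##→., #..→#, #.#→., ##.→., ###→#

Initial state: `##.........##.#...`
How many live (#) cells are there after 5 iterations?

10

#.#########...####
...#######.###.###
###.#####...#...##
##...###.#######.#
#.###.#...#####...
count of #: 10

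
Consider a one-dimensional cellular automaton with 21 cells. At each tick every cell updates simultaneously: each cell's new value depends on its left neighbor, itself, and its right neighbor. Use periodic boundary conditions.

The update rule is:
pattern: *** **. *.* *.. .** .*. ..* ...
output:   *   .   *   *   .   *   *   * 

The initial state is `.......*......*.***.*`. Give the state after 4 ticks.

****************.*.**
***************.***.*
**************.*.*.*.
.************.*******

.************.*******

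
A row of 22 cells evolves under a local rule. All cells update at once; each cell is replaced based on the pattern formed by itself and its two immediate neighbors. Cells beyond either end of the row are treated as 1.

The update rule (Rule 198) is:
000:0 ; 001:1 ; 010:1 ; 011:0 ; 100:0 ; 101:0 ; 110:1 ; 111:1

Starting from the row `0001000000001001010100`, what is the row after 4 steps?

0101000010101001010100

0011000000011011010101
0101000000101001010100
0101000001101011010101
0101000010101001010100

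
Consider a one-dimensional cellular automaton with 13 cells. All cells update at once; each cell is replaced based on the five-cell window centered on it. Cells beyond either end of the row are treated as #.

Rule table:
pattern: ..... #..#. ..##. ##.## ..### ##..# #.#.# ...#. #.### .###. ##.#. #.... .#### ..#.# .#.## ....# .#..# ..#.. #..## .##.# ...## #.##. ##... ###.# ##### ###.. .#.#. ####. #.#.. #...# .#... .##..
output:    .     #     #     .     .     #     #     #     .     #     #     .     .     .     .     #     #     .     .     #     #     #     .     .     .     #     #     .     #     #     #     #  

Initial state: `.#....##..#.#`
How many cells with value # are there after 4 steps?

6

step 1: ###.######...
step 2: .........#.##
step 3: .......##....
step 4: .....####..##
count of #: 6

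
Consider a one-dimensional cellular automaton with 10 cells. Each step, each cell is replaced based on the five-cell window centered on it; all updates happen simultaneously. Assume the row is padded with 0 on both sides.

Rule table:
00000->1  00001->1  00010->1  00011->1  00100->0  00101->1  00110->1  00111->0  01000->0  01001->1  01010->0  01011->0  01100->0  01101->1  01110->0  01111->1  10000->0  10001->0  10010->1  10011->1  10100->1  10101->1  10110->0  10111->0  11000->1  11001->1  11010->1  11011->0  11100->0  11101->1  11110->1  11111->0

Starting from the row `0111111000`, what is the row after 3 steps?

1001111101

step 1: 1010010101
step 2: 1011110101
step 3: 1001111101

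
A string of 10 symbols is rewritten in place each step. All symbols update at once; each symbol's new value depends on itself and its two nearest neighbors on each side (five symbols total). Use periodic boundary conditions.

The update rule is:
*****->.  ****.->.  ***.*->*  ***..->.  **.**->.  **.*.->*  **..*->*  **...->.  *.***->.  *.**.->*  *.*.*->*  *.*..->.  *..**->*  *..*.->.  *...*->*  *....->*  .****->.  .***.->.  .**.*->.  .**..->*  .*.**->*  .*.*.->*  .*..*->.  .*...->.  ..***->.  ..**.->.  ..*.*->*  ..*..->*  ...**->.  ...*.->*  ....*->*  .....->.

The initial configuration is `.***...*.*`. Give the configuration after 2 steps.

*....*****
..**......

..**......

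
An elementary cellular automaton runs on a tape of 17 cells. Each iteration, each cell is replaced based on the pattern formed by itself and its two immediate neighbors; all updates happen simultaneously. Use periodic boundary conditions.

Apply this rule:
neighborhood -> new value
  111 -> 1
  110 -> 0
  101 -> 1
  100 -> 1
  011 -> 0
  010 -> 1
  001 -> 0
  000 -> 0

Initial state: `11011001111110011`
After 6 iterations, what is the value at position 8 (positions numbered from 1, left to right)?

1

iteration 1: 10100100111101001
iteration 2: 01110110011011100
iteration 3: 00101001000101010
iteration 4: 00111101100111111
iteration 5: 10011010010011110
iteration 6: 11000111011001101
position 8 holds 1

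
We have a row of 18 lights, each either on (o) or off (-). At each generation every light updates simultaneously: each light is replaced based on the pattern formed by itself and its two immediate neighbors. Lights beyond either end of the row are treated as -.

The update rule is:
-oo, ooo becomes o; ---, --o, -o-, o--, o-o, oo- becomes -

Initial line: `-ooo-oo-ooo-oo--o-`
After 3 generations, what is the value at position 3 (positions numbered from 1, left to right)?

-

generation 1: -oo--o--oo--o-----
generation 2: -o------o---------
generation 3: ------------------
position 3 holds -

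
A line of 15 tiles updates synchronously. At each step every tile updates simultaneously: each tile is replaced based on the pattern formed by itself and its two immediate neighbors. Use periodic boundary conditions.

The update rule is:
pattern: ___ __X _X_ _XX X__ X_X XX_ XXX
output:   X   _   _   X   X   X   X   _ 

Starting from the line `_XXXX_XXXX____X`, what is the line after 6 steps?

step 1: XX__XXX__XXXX__
step 2: XXX_X_XX_X__XX_
step 3: X_XX_XXXX_X_XXX
step 4: XXXXXX__XX_XX__
step 5: X____XX_XXXXXX_
step 6: _XXX_XXXX____XX

_XXX_XXXX____XX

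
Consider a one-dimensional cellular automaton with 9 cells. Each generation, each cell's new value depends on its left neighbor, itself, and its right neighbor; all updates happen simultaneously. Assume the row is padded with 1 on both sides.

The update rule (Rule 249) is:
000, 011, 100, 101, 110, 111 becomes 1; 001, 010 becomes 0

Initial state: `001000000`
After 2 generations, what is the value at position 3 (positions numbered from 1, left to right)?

generation 1: 100111110
generation 2: 110111111
position 3 holds 0

0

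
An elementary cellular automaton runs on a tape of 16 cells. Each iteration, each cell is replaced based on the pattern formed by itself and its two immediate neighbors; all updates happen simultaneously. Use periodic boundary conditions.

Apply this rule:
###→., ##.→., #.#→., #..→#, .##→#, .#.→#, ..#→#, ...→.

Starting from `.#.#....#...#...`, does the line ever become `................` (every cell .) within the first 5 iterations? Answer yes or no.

no

##.##..###.###..
#..#.###...#..##
.###.#..#.#####.
##...####.#....#
..#.##....##..##
iteration 5 is ..#.##....##..##, still not uniform .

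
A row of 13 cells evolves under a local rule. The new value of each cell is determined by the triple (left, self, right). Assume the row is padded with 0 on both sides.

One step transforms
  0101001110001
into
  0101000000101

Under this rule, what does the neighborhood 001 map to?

At position 0 the neighborhood is 001; the next row has 0 there.

0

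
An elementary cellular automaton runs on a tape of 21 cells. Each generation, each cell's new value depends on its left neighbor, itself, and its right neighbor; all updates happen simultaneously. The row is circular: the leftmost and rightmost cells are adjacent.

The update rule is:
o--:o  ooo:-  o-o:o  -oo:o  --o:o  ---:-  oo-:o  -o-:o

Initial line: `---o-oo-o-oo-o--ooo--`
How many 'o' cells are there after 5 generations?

11

--ooooooooooooooo-oo-
-oo-------------ooooo
oooo-----------oo---o
---oo---------oooo-oo
o-oooo-------oo--oooo
count of o: 11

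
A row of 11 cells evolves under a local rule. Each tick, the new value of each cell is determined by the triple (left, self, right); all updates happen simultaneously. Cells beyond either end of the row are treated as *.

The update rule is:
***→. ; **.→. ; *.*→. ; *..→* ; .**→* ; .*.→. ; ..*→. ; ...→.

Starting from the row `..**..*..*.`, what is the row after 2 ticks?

*.*.*..*...
.....*..*..

.....*..*..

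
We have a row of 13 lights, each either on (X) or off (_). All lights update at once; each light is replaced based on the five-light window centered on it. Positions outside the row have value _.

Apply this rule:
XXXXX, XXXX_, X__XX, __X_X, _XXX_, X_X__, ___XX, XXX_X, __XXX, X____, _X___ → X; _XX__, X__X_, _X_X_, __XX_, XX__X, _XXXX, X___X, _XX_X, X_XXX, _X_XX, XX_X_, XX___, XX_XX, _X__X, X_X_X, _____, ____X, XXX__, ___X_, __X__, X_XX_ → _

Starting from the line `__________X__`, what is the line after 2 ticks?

__________X__

___________XX
__________X__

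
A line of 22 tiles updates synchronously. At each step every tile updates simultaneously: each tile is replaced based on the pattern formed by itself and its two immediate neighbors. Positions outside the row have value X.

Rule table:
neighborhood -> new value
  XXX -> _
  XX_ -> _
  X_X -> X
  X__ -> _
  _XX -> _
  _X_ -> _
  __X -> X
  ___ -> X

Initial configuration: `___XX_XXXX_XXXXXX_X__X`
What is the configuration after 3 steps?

_XX__X____X______X__X_
X___X__XXX__XXXXX__X_X
__XX__X____X______X_X_

__XX__X____X______X_X_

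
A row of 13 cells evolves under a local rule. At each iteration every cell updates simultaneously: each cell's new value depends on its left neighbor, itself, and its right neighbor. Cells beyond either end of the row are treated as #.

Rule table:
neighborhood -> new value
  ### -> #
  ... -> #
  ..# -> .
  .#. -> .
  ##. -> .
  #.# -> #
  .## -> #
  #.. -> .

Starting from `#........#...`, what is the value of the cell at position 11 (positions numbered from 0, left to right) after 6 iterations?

..######...#.
..#####..#..#
..####......#
..###..####.#
..##...###.##
..#..#.##.###
position 11 holds #

#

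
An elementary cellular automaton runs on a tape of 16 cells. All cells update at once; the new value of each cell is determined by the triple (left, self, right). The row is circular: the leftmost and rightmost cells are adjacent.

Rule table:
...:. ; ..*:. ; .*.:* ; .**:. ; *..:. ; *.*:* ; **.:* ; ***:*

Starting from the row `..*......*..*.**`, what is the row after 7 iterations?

iteration 1: ..*......*..**.*
iteration 2: ..*......*...***
iteration 3: ..*......*....**
iteration 4: ..*......*.....*
iteration 5: ..*......*.....*  (fixed point — unchanged through iteration 7)

..*......*.....*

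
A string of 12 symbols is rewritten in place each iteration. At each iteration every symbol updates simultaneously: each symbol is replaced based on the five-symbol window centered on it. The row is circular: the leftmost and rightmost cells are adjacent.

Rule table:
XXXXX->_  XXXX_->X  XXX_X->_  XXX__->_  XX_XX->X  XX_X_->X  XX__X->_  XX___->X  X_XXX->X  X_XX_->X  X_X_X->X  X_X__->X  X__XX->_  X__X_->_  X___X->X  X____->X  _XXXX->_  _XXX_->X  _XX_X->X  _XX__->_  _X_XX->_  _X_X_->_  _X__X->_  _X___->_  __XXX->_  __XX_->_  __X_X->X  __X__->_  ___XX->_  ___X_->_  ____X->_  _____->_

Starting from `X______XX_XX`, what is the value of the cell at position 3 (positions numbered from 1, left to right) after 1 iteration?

X

iteration 1: _XX_____XXXX
position 3 holds X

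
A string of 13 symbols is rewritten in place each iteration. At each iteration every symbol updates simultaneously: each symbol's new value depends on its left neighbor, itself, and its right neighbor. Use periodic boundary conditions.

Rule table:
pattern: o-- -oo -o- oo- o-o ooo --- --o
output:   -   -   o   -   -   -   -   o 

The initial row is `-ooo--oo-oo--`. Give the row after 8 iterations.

------oo---oo

iteration 1: o----o-------
iteration 2: o---oo------o
iteration 3: ---o-------o-
iteration 4: --oo------oo-
iteration 5: -o-------o---
iteration 6: oo------oo---
iteration 7: -------o----o
iteration 8: ------oo---oo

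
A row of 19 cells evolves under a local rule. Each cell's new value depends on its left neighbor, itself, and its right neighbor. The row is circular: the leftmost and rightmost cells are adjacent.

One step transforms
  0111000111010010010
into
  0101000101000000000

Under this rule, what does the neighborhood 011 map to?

At position 1 the neighborhood is 011; the next row has 1 there.

1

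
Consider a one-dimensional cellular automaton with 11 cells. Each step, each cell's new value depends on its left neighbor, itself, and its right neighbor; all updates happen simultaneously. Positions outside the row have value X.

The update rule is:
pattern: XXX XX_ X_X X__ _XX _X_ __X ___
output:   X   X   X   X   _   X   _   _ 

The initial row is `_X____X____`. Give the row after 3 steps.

step 1: XXX___XX___
step 2: XXXX___XX__
step 3: XXXXX___XX_

XXXXX___XX_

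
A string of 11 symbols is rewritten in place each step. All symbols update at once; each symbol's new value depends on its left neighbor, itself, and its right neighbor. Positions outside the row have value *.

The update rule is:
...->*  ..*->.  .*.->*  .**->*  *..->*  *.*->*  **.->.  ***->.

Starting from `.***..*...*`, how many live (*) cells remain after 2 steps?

6

step 1: **..*.***.*
step 2: ..*.***..**
count of *: 6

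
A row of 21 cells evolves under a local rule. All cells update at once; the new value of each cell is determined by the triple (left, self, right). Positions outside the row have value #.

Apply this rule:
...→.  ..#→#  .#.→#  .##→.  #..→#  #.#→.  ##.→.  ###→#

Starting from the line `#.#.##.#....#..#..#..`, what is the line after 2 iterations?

..#....##..##########
####..#..##.#########

####..#..##.#########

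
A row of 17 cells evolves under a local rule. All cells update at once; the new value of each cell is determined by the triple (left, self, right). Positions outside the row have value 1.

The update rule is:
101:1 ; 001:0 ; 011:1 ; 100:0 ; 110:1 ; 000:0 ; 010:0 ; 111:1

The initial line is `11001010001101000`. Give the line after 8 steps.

11000100001110000
11000000001110000
11000000001110000  (fixed point — unchanged through step 8)

11000000001110000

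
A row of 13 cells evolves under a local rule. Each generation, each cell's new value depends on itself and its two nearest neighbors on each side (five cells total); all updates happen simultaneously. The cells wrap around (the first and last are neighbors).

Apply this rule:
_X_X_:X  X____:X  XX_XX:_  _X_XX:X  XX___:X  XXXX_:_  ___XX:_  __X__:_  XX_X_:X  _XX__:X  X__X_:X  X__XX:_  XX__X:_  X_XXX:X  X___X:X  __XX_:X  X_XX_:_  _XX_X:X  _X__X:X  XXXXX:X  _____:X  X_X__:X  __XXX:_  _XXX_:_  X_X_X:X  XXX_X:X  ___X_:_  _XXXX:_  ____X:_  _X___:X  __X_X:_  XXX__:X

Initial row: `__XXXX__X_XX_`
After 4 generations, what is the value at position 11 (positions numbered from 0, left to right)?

X

X____X_X_X_XX
XXX___XXXXXX_
X_XXX___XX_X_
XXX_XXX_XXXXX
position 11 holds X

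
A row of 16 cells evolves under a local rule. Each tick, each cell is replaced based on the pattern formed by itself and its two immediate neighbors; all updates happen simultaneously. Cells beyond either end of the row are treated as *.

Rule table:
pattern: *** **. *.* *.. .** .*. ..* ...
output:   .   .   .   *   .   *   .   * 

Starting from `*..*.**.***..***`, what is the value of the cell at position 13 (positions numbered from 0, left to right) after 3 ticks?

.*.*.......*....
.*.*******.****.
.*..............
position 13 holds .

.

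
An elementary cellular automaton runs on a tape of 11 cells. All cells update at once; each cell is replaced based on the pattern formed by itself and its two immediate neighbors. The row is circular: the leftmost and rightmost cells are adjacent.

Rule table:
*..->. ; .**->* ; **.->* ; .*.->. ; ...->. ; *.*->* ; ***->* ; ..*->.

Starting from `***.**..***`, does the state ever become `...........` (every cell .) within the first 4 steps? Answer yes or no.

******..***
******..***  (fixed point — unchanged through step 4)
step 4 is ******..***, still not uniform .

no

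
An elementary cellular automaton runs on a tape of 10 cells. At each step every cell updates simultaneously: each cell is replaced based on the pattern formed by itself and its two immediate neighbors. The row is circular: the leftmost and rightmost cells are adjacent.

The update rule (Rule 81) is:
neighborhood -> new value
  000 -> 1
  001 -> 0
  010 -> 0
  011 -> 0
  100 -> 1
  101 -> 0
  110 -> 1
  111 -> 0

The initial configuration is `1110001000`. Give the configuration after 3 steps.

1110011000

0011100110
1000110011
1110011000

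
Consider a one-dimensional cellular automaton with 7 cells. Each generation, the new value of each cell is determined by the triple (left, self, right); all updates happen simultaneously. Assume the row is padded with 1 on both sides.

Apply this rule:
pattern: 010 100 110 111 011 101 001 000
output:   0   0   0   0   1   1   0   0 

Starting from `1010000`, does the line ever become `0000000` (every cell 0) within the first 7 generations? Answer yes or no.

yes

0100000
1000000
0000000
all cells are 0 at generation 3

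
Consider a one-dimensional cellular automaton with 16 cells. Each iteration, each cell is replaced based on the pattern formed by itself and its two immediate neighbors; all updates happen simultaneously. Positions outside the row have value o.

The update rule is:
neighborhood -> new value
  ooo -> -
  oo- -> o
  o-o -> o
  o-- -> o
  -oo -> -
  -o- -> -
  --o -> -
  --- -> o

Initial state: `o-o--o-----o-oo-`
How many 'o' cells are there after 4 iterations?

9

iteration 1: oo-o--oooo--o-oo
iteration 2: -oo-o----oo--o--
iteration 3: o-oo-ooo--oo--o-
iteration 4: oo-oo--oo--oo--o
count of o: 9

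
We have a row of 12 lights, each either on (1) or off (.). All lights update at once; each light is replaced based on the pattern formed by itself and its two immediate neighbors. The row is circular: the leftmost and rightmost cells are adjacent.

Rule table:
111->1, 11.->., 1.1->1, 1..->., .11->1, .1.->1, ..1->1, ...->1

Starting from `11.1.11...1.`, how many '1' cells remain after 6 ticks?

9

1.1111..1111
.1111..11111
1111..11111.
111..11111.1
11..11111.11
1..11111.111
count of 1: 9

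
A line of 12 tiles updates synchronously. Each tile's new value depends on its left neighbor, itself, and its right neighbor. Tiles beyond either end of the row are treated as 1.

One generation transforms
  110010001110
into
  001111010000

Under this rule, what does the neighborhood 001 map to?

At position 3 the neighborhood is 001; the next row has 1 there.

1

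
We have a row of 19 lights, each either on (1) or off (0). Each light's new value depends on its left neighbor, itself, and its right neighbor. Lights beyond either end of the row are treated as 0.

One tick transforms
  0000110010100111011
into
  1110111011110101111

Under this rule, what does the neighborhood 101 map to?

At position 9 the neighborhood is 101; the next row has 1 there.

1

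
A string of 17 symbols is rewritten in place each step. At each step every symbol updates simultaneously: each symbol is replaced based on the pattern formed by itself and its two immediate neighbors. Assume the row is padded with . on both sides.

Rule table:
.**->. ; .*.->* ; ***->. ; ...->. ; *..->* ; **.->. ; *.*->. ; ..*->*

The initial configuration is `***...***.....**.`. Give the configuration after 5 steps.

...*.............

...*.*...*...*..*
..**.**.***.*****
.*...............
***..............
...*.............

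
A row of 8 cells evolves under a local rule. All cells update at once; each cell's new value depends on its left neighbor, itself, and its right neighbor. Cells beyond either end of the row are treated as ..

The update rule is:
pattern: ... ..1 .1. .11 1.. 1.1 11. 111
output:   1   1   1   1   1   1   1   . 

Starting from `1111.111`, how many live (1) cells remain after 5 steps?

1..111.1
1111.111  (repeats step 0; period 2)
step 5: 1..111.1
count of 1: 5

5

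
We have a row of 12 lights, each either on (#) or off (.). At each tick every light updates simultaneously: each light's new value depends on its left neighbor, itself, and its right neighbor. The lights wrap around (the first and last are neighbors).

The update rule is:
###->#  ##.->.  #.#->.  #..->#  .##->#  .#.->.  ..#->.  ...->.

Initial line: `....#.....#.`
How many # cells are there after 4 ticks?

tick 1: .....#.....#
tick 2: #.....#.....
tick 3: .#.....#....
tick 4: ..#.....#...
count of #: 2

2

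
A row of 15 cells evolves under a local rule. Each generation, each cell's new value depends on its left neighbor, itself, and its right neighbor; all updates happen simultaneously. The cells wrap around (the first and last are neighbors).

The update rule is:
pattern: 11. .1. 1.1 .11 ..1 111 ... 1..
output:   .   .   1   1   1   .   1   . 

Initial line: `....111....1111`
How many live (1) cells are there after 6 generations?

7

.1111...1111...
11....111....11
...1111...1111.
1111....111....
1....1111...111
..1111....111..
count of 1: 7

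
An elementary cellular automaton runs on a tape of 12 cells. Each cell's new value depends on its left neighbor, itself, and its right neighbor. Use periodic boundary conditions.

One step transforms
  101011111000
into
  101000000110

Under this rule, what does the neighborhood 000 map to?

At position 10 the neighborhood is 000; the next row has 1 there.

1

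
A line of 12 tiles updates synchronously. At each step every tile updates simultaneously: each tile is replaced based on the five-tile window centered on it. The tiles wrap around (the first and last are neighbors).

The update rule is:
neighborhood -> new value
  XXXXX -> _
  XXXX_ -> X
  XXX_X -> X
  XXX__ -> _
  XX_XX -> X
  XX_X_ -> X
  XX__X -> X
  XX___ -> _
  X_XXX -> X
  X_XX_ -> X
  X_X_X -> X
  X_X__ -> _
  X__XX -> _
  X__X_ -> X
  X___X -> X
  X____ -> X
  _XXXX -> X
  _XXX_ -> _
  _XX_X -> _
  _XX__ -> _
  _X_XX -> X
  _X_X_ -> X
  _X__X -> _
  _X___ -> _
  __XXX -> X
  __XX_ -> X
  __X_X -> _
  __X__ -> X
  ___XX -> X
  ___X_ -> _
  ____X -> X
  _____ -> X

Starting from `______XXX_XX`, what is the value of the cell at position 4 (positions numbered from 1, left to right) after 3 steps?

X

_XXXXXX_XXX_
_XX__XXXX__X
XX_X_XXX_XX_
position 4 holds X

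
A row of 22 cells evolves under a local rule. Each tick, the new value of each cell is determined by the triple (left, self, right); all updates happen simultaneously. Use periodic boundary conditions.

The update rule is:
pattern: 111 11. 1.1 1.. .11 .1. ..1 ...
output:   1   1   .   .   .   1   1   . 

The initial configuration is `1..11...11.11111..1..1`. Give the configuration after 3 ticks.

1.1.1..1.1..1111.11.1.
1.1.1.11.1.1.111..1.1.
1.1.1..1.1.1..11.11.1.

1.1.1..1.1.1..11.11.1.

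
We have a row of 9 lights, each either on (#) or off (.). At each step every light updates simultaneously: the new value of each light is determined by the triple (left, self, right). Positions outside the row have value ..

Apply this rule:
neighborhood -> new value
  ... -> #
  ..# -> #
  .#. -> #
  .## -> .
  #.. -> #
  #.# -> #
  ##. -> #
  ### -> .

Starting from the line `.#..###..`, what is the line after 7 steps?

#..######

####..###
...###..#
###..####
..###...#
##..#####
.###....#
#..######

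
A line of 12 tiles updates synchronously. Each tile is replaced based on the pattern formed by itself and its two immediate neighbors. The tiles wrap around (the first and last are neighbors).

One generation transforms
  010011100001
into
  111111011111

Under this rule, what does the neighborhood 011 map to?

1

At position 4 the neighborhood is 011; the next row has 1 there.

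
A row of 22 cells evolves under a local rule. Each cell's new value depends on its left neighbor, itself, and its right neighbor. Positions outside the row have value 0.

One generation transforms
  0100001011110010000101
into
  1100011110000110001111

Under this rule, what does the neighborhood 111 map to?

At position 9 the neighborhood is 111; the next row has 0 there.

0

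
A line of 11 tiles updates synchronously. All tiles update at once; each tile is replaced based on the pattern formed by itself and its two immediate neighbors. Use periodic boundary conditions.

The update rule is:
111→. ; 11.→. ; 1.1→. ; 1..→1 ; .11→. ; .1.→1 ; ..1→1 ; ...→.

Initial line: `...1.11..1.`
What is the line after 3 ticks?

..11...1111
11..1.1....
..111.11..1

..111.11..1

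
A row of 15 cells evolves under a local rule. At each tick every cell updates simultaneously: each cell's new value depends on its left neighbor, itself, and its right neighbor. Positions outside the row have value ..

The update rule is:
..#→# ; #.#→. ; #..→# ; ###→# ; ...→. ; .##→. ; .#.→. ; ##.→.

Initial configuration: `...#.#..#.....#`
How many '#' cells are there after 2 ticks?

6

..#...##.#...#.
.#.#.#....#.#.#
count of #: 6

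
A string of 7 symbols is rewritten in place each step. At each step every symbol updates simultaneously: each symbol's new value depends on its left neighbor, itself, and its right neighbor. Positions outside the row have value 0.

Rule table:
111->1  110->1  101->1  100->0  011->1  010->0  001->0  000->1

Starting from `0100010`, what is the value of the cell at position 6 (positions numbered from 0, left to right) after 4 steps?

1

step 1: 0001000
step 2: 1100011
step 3: 1101011
step 4: 1110111
position 6 holds 1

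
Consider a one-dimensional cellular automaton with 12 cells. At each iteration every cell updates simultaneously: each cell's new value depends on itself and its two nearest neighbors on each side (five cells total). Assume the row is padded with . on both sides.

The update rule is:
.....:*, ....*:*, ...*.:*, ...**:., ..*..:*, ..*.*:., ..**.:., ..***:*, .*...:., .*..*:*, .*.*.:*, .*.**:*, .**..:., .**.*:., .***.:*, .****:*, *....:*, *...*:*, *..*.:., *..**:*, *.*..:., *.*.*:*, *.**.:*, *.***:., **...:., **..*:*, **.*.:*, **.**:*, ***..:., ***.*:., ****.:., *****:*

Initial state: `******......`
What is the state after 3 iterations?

...**.*.*..*

****...*****
**...*.***..
...**.*.*..*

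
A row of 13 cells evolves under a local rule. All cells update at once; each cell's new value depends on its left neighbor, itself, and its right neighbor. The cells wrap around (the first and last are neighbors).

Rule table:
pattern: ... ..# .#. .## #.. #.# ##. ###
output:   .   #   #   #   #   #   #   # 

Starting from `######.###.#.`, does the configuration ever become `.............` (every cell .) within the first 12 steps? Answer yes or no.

no

#############
#############  (fixed point — unchanged through step 12)
step 12 is #############, still not uniform .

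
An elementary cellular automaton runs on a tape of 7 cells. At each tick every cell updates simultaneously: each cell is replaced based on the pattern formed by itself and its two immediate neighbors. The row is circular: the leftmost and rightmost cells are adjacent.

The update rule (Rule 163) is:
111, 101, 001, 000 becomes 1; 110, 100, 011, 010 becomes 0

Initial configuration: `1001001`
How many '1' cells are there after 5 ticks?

0010010
1100100
0001001
0110010
1000100
count of 1: 2

2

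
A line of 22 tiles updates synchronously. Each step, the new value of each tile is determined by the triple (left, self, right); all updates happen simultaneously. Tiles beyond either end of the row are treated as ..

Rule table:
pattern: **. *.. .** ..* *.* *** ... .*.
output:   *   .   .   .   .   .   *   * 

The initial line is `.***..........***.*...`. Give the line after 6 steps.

.*.*....*.*.*.*.*.*..*

step 1: ...*.********...*.*.**
step 2: **.*........*.*.*.*..*
step 3: .*.*.******.*.*.*.*..*
step 4: .*.*......*.*.*.*.*..*
step 5: .*.*.****.*.*.*.*.*..*
step 6: .*.*....*.*.*.*.*.*..*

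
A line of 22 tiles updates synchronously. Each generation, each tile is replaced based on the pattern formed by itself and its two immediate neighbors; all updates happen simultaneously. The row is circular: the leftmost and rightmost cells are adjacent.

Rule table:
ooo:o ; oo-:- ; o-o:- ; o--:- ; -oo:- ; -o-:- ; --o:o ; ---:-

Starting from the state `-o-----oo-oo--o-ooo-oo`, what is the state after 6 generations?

-o------o---o---------

generation 1: ------o------o---o----
generation 2: -----o------o---o-----
generation 3: ----o------o---o------
generation 4: ---o------o---o-------
generation 5: --o------o---o--------
generation 6: -o------o---o---------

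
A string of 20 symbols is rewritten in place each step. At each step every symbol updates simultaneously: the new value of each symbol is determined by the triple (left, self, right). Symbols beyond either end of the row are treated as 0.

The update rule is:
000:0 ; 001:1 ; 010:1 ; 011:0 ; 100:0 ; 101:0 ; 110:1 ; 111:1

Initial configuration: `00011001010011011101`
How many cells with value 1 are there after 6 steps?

00101011010101001101
01101001010101010101
10101011010101010101
10101001010101010101
10101011010101010101  (repeats step 3; period 2)
step 6: 10101001010101010101
count of 1: 10

10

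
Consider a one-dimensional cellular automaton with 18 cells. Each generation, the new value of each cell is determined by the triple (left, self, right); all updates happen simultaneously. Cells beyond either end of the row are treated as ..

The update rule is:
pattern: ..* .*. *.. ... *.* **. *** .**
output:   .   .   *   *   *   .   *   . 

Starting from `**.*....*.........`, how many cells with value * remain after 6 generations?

generation 1: ..*.***..*********
generation 2: *..*.*.*..*******.
generation 3: .*..*.*.*..*****.*
generation 4: ..*..*.*.*..***.*.
generation 5: *..*..*.*.*..*.*.*
generation 6: .*..*..*.*.*..*.*.
count of *: 7

7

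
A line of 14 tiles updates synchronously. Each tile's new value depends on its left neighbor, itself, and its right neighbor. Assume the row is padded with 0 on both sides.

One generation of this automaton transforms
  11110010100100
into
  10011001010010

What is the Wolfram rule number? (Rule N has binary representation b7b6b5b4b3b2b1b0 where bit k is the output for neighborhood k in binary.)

120

position 1: 111 → 0  (bit 7 = 0)
position 3: 110 → 1  (bit 6 = 1)
position 7: 101 → 1  (bit 5 = 1)
position 4: 100 → 1  (bit 4 = 1)
position 0: 011 → 1  (bit 3 = 1)
position 6: 010 → 0  (bit 2 = 0)
position 5: 001 → 0  (bit 1 = 0)
position 13: 000 → 0  (bit 0 = 0)
bits b7..b0 = 01111000 = 120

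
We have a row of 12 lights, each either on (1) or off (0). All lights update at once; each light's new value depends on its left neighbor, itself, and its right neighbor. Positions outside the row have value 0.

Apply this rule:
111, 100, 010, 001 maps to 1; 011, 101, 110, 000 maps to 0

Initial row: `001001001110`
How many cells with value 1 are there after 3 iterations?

011111110101
101111100101
100111011101
count of 1: 8

8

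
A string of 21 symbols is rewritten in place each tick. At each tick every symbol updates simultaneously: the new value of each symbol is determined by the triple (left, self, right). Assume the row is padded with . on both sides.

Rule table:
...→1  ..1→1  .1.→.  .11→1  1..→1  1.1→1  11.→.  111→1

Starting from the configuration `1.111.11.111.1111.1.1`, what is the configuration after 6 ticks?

tick 1: .111.11.111.1111.1.1.
tick 2: 111.11.111.1111.1.1.1
tick 3: 11.11.111.1111.1.1.1.
tick 4: 1.11.111.1111.1.1.1.1
tick 5: .11.111.1111.1.1.1.1.
tick 6: 11.111.1111.1.1.1.1.1

11.111.1111.1.1.1.1.1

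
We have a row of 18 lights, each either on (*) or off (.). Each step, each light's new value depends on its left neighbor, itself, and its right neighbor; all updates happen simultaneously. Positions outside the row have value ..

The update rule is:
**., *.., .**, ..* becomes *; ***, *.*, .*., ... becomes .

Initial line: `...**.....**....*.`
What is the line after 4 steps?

*.....*.*...*.***.

..****...****..*.*
.**..**.**..***...
*******.*****.**..
*.....*.*...*.***.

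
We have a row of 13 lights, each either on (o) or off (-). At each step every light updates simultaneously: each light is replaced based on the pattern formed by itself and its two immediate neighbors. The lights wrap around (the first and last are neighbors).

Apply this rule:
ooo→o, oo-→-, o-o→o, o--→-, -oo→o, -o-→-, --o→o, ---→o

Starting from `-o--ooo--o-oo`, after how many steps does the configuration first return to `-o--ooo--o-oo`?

o--ooo--o-oo-
--ooo--o-oo-o
-ooo--o-oo-o-
ooo--o-oo-o--
oo--o-oo-o--o
o--o-oo-o--oo
--o-oo-o--ooo
-o-oo-o--ooo-
o-oo-o--ooo--
-oo-o--ooo--o
oo-o--ooo--o-
o-o--ooo--o-o
-o--ooo--o-oo

13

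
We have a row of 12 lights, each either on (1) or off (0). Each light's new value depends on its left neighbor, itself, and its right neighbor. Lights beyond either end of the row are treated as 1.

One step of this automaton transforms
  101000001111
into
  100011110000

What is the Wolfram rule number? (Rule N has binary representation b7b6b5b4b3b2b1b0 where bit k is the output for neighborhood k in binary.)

position 9: 111 → 0  (bit 7 = 0)
position 0: 110 → 1  (bit 6 = 1)
position 1: 101 → 0  (bit 5 = 0)
position 3: 100 → 0  (bit 4 = 0)
position 8: 011 → 0  (bit 3 = 0)
position 2: 010 → 0  (bit 2 = 0)
position 7: 001 → 1  (bit 1 = 1)
position 4: 000 → 1  (bit 0 = 1)
bits b7..b0 = 01000011 = 67

67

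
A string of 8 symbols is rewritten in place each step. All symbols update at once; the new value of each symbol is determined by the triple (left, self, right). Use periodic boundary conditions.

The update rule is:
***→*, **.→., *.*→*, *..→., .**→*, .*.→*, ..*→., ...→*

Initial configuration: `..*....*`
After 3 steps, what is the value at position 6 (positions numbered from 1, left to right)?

*

..*.**.*
..***.**
..**.**.
position 6 holds *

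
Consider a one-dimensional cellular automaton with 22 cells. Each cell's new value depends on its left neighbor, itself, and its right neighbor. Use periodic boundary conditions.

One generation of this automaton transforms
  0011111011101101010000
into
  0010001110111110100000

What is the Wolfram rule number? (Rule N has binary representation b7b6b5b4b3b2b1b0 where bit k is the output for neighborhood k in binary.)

104

position 3: 111 → 0  (bit 7 = 0)
position 6: 110 → 1  (bit 6 = 1)
position 7: 101 → 1  (bit 5 = 1)
position 18: 100 → 0  (bit 4 = 0)
position 2: 011 → 1  (bit 3 = 1)
position 15: 010 → 0  (bit 2 = 0)
position 1: 001 → 0  (bit 1 = 0)
position 0: 000 → 0  (bit 0 = 0)
bits b7..b0 = 01101000 = 104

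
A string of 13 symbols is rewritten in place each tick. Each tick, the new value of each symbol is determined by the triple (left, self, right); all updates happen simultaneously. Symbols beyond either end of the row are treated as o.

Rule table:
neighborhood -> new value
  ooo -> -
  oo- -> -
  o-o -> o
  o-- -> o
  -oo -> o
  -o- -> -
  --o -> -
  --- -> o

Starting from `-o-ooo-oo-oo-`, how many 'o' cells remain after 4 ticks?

7

tick 1: o-oo--oo-oo-o
tick 2: -oo-o-o-oo-oo
tick 3: oo-o-o-oo-oo-
tick 4: --o-o-oo-oo-o
count of o: 7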